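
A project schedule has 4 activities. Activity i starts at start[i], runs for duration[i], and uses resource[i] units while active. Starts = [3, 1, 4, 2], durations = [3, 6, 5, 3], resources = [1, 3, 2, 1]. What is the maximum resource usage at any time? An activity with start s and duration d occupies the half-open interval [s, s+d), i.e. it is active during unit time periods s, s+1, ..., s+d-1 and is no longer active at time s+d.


Each activity i is active on [start_i, start_i + duration_i).
Compute total resource usage per time slot:
  t=0: active resources = [], total = 0
  t=1: active resources = [3], total = 3
  t=2: active resources = [3, 1], total = 4
  t=3: active resources = [1, 3, 1], total = 5
  t=4: active resources = [1, 3, 2, 1], total = 7
  t=5: active resources = [1, 3, 2], total = 6
  t=6: active resources = [3, 2], total = 5
  t=7: active resources = [2], total = 2
  t=8: active resources = [2], total = 2
Peak resource demand = 7

7


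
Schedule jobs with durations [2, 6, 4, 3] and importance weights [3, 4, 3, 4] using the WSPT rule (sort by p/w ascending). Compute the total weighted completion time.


Compute p/w ratios and sort ascending (WSPT): [(2, 3), (3, 4), (4, 3), (6, 4)]
Compute weighted completion times:
  Job (p=2,w=3): C=2, w*C=3*2=6
  Job (p=3,w=4): C=5, w*C=4*5=20
  Job (p=4,w=3): C=9, w*C=3*9=27
  Job (p=6,w=4): C=15, w*C=4*15=60
Total weighted completion time = 113

113


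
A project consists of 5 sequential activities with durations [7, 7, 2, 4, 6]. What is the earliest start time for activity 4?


Activity 4 starts after activities 1 through 3 complete.
Predecessor durations: [7, 7, 2]
ES = 7 + 7 + 2 = 16

16


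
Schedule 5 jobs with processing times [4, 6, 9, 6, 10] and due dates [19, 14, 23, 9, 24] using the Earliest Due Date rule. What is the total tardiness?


Sort by due date (EDD order): [(6, 9), (6, 14), (4, 19), (9, 23), (10, 24)]
Compute completion times and tardiness:
  Job 1: p=6, d=9, C=6, tardiness=max(0,6-9)=0
  Job 2: p=6, d=14, C=12, tardiness=max(0,12-14)=0
  Job 3: p=4, d=19, C=16, tardiness=max(0,16-19)=0
  Job 4: p=9, d=23, C=25, tardiness=max(0,25-23)=2
  Job 5: p=10, d=24, C=35, tardiness=max(0,35-24)=11
Total tardiness = 13

13


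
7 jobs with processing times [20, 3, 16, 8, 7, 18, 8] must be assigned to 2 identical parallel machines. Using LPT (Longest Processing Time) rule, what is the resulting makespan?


Sort jobs in decreasing order (LPT): [20, 18, 16, 8, 8, 7, 3]
Assign each job to the least loaded machine:
  Machine 1: jobs [20, 8, 8, 3], load = 39
  Machine 2: jobs [18, 16, 7], load = 41
Makespan = max load = 41

41


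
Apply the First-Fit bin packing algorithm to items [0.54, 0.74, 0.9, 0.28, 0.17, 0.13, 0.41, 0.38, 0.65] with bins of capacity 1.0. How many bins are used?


Place items sequentially using First-Fit:
  Item 0.54 -> new Bin 1
  Item 0.74 -> new Bin 2
  Item 0.9 -> new Bin 3
  Item 0.28 -> Bin 1 (now 0.82)
  Item 0.17 -> Bin 1 (now 0.99)
  Item 0.13 -> Bin 2 (now 0.87)
  Item 0.41 -> new Bin 4
  Item 0.38 -> Bin 4 (now 0.79)
  Item 0.65 -> new Bin 5
Total bins used = 5

5


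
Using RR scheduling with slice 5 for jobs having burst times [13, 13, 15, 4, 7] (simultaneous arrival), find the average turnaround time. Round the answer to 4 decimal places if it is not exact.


Time quantum = 5
Execution trace:
  J1 runs 5 units, time = 5
  J2 runs 5 units, time = 10
  J3 runs 5 units, time = 15
  J4 runs 4 units, time = 19
  J5 runs 5 units, time = 24
  J1 runs 5 units, time = 29
  J2 runs 5 units, time = 34
  J3 runs 5 units, time = 39
  J5 runs 2 units, time = 41
  J1 runs 3 units, time = 44
  J2 runs 3 units, time = 47
  J3 runs 5 units, time = 52
Finish times: [44, 47, 52, 19, 41]
Average turnaround = 203/5 = 40.6

40.6


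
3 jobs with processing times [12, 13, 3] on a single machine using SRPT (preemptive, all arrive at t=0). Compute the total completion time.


Since all jobs arrive at t=0, SRPT equals SPT ordering.
SPT order: [3, 12, 13]
Completion times:
  Job 1: p=3, C=3
  Job 2: p=12, C=15
  Job 3: p=13, C=28
Total completion time = 3 + 15 + 28 = 46

46


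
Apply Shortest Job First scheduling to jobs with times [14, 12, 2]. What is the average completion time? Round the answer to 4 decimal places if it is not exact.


SJF order (ascending): [2, 12, 14]
Completion times:
  Job 1: burst=2, C=2
  Job 2: burst=12, C=14
  Job 3: burst=14, C=28
Average completion = 44/3 = 14.6667

14.6667


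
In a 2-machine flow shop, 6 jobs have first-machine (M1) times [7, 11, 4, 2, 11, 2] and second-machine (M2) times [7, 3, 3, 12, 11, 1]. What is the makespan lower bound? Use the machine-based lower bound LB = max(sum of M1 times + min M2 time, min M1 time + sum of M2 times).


LB1 = sum(M1 times) + min(M2 times) = 37 + 1 = 38
LB2 = min(M1 times) + sum(M2 times) = 2 + 37 = 39
Lower bound = max(LB1, LB2) = max(38, 39) = 39

39


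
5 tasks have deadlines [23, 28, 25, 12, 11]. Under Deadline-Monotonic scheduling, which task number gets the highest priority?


Sort tasks by relative deadline (ascending):
  Task 5: deadline = 11
  Task 4: deadline = 12
  Task 1: deadline = 23
  Task 3: deadline = 25
  Task 2: deadline = 28
Priority order (highest first): [5, 4, 1, 3, 2]
Highest priority task = 5

5


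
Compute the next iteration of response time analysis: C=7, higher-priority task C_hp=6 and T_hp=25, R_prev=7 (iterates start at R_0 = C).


R_next = C + ceil(R_prev / T_hp) * C_hp
ceil(7 / 25) = ceil(0.28) = 1
Interference = 1 * 6 = 6
R_next = 7 + 6 = 13

13


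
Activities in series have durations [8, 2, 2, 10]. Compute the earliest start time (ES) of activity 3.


Activity 3 starts after activities 1 through 2 complete.
Predecessor durations: [8, 2]
ES = 8 + 2 = 10

10


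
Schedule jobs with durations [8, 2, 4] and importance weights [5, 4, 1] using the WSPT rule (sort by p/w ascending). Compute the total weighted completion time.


Compute p/w ratios and sort ascending (WSPT): [(2, 4), (8, 5), (4, 1)]
Compute weighted completion times:
  Job (p=2,w=4): C=2, w*C=4*2=8
  Job (p=8,w=5): C=10, w*C=5*10=50
  Job (p=4,w=1): C=14, w*C=1*14=14
Total weighted completion time = 72

72


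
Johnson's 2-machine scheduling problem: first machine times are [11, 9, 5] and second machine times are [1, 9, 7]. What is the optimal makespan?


Apply Johnson's rule:
  Group 1 (a <= b): [(3, 5, 7), (2, 9, 9)]
  Group 2 (a > b): [(1, 11, 1)]
Optimal job order: [3, 2, 1]
Schedule:
  Job 3: M1 done at 5, M2 done at 12
  Job 2: M1 done at 14, M2 done at 23
  Job 1: M1 done at 25, M2 done at 26
Makespan = 26

26


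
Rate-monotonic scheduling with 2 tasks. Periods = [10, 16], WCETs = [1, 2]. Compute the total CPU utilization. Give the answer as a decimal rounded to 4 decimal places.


Compute individual utilizations (exact fractions):
  Task 1: C/T = 1/10 (approx. 0.1)
  Task 2: C/T = 2/16 = 1/8 (approx. 0.125)
Total utilization U = 1/10 + 1/8 = 9/40
Rounded to 4 decimal places: U = 0.2250
RM (Liu & Layland) bound for 2 tasks = 0.828427; compare with U = 9/40 (approx. 0.225000)
U <= bound, so schedulable by RM sufficient condition.

0.2250


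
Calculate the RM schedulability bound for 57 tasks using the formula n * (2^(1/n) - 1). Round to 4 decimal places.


Compute 2^(1/57) = 1.0122347161
Subtract 1: 1.0122347161 - 1 = 0.0122347161
Multiply by n: 57 * 0.0122347161 = 0.6973788177
Round to 4 dp: 0.6974

0.6974


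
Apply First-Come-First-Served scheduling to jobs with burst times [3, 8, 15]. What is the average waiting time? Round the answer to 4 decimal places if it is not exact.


FCFS order (as given): [3, 8, 15]
Waiting times:
  Job 1: wait = 0
  Job 2: wait = 3
  Job 3: wait = 11
Sum of waiting times = 14
Average waiting time = 14/3 = 4.6667

4.6667


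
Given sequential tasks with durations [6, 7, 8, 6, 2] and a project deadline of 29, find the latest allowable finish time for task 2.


LF(activity 2) = deadline - sum of successor durations
Successors: activities 3 through 5 with durations [8, 6, 2]
Sum of successor durations = 16
LF = 29 - 16 = 13

13


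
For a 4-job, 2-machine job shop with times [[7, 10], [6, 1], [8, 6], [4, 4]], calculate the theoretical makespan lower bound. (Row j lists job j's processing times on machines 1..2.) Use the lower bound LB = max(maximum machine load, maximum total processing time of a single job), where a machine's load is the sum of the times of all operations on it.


Machine loads:
  Machine 1: 7 + 6 + 8 + 4 = 25
  Machine 2: 10 + 1 + 6 + 4 = 21
Max machine load = 25
Job totals:
  Job 1: 17
  Job 2: 7
  Job 3: 14
  Job 4: 8
Max job total = 17
Lower bound = max(25, 17) = 25

25


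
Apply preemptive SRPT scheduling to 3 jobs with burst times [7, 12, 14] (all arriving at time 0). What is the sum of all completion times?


Since all jobs arrive at t=0, SRPT equals SPT ordering.
SPT order: [7, 12, 14]
Completion times:
  Job 1: p=7, C=7
  Job 2: p=12, C=19
  Job 3: p=14, C=33
Total completion time = 7 + 19 + 33 = 59

59


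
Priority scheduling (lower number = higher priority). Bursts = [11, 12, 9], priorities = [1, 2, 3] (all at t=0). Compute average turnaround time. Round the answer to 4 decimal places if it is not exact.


Sort by priority (ascending = highest first):
Order: [(1, 11), (2, 12), (3, 9)]
Completion times:
  Priority 1, burst=11, C=11
  Priority 2, burst=12, C=23
  Priority 3, burst=9, C=32
Average turnaround = 66/3 = 22.0

22.0


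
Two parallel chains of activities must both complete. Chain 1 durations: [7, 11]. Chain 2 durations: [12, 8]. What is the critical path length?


Path A total = 7 + 11 = 18
Path B total = 12 + 8 = 20
Critical path = longest path = max(18, 20) = 20

20


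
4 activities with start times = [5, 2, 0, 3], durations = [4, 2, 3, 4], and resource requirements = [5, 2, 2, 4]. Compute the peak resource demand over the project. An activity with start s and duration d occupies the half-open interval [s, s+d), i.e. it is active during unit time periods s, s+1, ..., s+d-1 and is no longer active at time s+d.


Each activity i is active on [start_i, start_i + duration_i).
Compute total resource usage per time slot:
  t=0: active resources = [2], total = 2
  t=1: active resources = [2], total = 2
  t=2: active resources = [2, 2], total = 4
  t=3: active resources = [2, 4], total = 6
  t=4: active resources = [4], total = 4
  t=5: active resources = [5, 4], total = 9
  t=6: active resources = [5, 4], total = 9
  t=7: active resources = [5], total = 5
  t=8: active resources = [5], total = 5
Peak resource demand = 9

9


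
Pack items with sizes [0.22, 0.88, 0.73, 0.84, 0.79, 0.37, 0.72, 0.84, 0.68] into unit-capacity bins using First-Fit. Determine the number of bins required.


Place items sequentially using First-Fit:
  Item 0.22 -> new Bin 1
  Item 0.88 -> new Bin 2
  Item 0.73 -> Bin 1 (now 0.95)
  Item 0.84 -> new Bin 3
  Item 0.79 -> new Bin 4
  Item 0.37 -> new Bin 5
  Item 0.72 -> new Bin 6
  Item 0.84 -> new Bin 7
  Item 0.68 -> new Bin 8
Total bins used = 8

8


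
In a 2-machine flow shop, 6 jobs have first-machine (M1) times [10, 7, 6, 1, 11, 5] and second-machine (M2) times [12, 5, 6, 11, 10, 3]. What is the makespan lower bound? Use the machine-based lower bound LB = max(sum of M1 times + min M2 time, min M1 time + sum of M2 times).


LB1 = sum(M1 times) + min(M2 times) = 40 + 3 = 43
LB2 = min(M1 times) + sum(M2 times) = 1 + 47 = 48
Lower bound = max(LB1, LB2) = max(43, 48) = 48

48


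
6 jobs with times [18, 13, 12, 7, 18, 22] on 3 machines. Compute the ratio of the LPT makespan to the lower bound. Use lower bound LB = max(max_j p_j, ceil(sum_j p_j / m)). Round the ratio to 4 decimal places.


LPT order: [22, 18, 18, 13, 12, 7]
Machine loads after assignment: [29, 31, 30]
LPT makespan = 31
Lower bound = max(max_job, ceil(total/3)) = max(22, 30) = 30
Ratio = 31 / 30 = 1.0333

1.0333


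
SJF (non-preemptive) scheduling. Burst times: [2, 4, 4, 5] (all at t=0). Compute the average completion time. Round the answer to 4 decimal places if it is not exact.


SJF order (ascending): [2, 4, 4, 5]
Completion times:
  Job 1: burst=2, C=2
  Job 2: burst=4, C=6
  Job 3: burst=4, C=10
  Job 4: burst=5, C=15
Average completion = 33/4 = 8.25

8.25


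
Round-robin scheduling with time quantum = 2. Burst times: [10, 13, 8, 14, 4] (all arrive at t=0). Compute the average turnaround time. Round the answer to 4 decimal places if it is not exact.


Time quantum = 2
Execution trace:
  J1 runs 2 units, time = 2
  J2 runs 2 units, time = 4
  J3 runs 2 units, time = 6
  J4 runs 2 units, time = 8
  J5 runs 2 units, time = 10
  J1 runs 2 units, time = 12
  J2 runs 2 units, time = 14
  J3 runs 2 units, time = 16
  J4 runs 2 units, time = 18
  J5 runs 2 units, time = 20
  J1 runs 2 units, time = 22
  J2 runs 2 units, time = 24
  J3 runs 2 units, time = 26
  J4 runs 2 units, time = 28
  J1 runs 2 units, time = 30
  J2 runs 2 units, time = 32
  J3 runs 2 units, time = 34
  J4 runs 2 units, time = 36
  J1 runs 2 units, time = 38
  J2 runs 2 units, time = 40
  J4 runs 2 units, time = 42
  J2 runs 2 units, time = 44
  J4 runs 2 units, time = 46
  J2 runs 1 units, time = 47
  J4 runs 2 units, time = 49
Finish times: [38, 47, 34, 49, 20]
Average turnaround = 188/5 = 37.6

37.6


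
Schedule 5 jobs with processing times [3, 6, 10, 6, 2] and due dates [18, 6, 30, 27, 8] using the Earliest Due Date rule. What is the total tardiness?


Sort by due date (EDD order): [(6, 6), (2, 8), (3, 18), (6, 27), (10, 30)]
Compute completion times and tardiness:
  Job 1: p=6, d=6, C=6, tardiness=max(0,6-6)=0
  Job 2: p=2, d=8, C=8, tardiness=max(0,8-8)=0
  Job 3: p=3, d=18, C=11, tardiness=max(0,11-18)=0
  Job 4: p=6, d=27, C=17, tardiness=max(0,17-27)=0
  Job 5: p=10, d=30, C=27, tardiness=max(0,27-30)=0
Total tardiness = 0

0


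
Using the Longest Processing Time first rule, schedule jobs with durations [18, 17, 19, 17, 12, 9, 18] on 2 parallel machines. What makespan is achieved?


Sort jobs in decreasing order (LPT): [19, 18, 18, 17, 17, 12, 9]
Assign each job to the least loaded machine:
  Machine 1: jobs [19, 17, 17], load = 53
  Machine 2: jobs [18, 18, 12, 9], load = 57
Makespan = max load = 57

57


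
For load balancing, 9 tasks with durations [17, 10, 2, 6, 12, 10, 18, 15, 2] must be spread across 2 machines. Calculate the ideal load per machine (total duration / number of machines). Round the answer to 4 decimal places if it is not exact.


Total processing time = 17 + 10 + 2 + 6 + 12 + 10 + 18 + 15 + 2 = 92
Number of machines = 2
Ideal balanced load = 92 / 2 = 46.0

46.0


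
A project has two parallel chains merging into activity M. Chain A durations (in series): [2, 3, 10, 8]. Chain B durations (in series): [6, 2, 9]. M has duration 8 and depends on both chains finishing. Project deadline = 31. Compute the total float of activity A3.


Forward pass: ES(A3) = sum of predecessors on chain A = 5
EF = ES + duration = 5 + 10 = 15
Backward pass: LF(M) = deadline = 31; LS(M) = 31 - 8 = 23
LF(A3) = LS(M) - sum(successors on chain A) = 23 - 8 = 15
LS = LF - duration = 15 - 10 = 5
Total float = LS - ES = 5 - 5 = 0

0


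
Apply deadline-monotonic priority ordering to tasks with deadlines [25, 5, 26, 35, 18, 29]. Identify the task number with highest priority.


Sort tasks by relative deadline (ascending):
  Task 2: deadline = 5
  Task 5: deadline = 18
  Task 1: deadline = 25
  Task 3: deadline = 26
  Task 6: deadline = 29
  Task 4: deadline = 35
Priority order (highest first): [2, 5, 1, 3, 6, 4]
Highest priority task = 2

2


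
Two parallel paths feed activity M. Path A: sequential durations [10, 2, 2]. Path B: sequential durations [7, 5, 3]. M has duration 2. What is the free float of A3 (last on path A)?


ES(A3) = sum of predecessors on chain A = 12
EF(A3) = ES + duration = 12 + 2 = 14
Successor of A3 is M. ES(M) = max(sum(A), sum(B)) = max(14, 15) = 15
Free float = ES(successor) - EF(current) = 15 - 14 = 1

1


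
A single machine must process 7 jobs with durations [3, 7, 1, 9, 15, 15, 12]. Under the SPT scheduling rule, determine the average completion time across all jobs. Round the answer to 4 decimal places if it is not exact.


Sort jobs by processing time (SPT order): [1, 3, 7, 9, 12, 15, 15]
Compute completion times sequentially:
  Job 1: processing = 1, completes at 1
  Job 2: processing = 3, completes at 4
  Job 3: processing = 7, completes at 11
  Job 4: processing = 9, completes at 20
  Job 5: processing = 12, completes at 32
  Job 6: processing = 15, completes at 47
  Job 7: processing = 15, completes at 62
Sum of completion times = 177
Average completion time = 177/7 = 25.2857

25.2857


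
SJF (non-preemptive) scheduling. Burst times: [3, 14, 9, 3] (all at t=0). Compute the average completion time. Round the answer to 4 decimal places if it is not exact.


SJF order (ascending): [3, 3, 9, 14]
Completion times:
  Job 1: burst=3, C=3
  Job 2: burst=3, C=6
  Job 3: burst=9, C=15
  Job 4: burst=14, C=29
Average completion = 53/4 = 13.25

13.25


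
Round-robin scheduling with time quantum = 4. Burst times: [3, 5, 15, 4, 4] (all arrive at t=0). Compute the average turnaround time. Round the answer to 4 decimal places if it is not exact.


Time quantum = 4
Execution trace:
  J1 runs 3 units, time = 3
  J2 runs 4 units, time = 7
  J3 runs 4 units, time = 11
  J4 runs 4 units, time = 15
  J5 runs 4 units, time = 19
  J2 runs 1 units, time = 20
  J3 runs 4 units, time = 24
  J3 runs 4 units, time = 28
  J3 runs 3 units, time = 31
Finish times: [3, 20, 31, 15, 19]
Average turnaround = 88/5 = 17.6

17.6


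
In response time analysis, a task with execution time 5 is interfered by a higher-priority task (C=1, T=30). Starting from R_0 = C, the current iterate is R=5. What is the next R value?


R_next = C + ceil(R_prev / T_hp) * C_hp
ceil(5 / 30) = ceil(0.1667) = 1
Interference = 1 * 1 = 1
R_next = 5 + 1 = 6

6


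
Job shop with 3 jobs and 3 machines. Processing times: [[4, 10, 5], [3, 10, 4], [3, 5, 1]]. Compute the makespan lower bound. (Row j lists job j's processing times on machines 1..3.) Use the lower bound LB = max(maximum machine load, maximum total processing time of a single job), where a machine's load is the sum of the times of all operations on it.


Machine loads:
  Machine 1: 4 + 3 + 3 = 10
  Machine 2: 10 + 10 + 5 = 25
  Machine 3: 5 + 4 + 1 = 10
Max machine load = 25
Job totals:
  Job 1: 19
  Job 2: 17
  Job 3: 9
Max job total = 19
Lower bound = max(25, 19) = 25

25


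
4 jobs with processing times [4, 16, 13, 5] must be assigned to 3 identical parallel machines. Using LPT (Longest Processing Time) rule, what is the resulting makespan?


Sort jobs in decreasing order (LPT): [16, 13, 5, 4]
Assign each job to the least loaded machine:
  Machine 1: jobs [16], load = 16
  Machine 2: jobs [13], load = 13
  Machine 3: jobs [5, 4], load = 9
Makespan = max load = 16

16


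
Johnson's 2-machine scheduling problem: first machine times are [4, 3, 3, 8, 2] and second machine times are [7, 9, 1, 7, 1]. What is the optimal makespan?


Apply Johnson's rule:
  Group 1 (a <= b): [(2, 3, 9), (1, 4, 7)]
  Group 2 (a > b): [(4, 8, 7), (3, 3, 1), (5, 2, 1)]
Optimal job order: [2, 1, 4, 3, 5]
Schedule:
  Job 2: M1 done at 3, M2 done at 12
  Job 1: M1 done at 7, M2 done at 19
  Job 4: M1 done at 15, M2 done at 26
  Job 3: M1 done at 18, M2 done at 27
  Job 5: M1 done at 20, M2 done at 28
Makespan = 28

28


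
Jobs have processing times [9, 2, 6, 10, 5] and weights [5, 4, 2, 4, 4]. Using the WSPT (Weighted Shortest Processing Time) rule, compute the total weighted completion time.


Compute p/w ratios and sort ascending (WSPT): [(2, 4), (5, 4), (9, 5), (10, 4), (6, 2)]
Compute weighted completion times:
  Job (p=2,w=4): C=2, w*C=4*2=8
  Job (p=5,w=4): C=7, w*C=4*7=28
  Job (p=9,w=5): C=16, w*C=5*16=80
  Job (p=10,w=4): C=26, w*C=4*26=104
  Job (p=6,w=2): C=32, w*C=2*32=64
Total weighted completion time = 284

284


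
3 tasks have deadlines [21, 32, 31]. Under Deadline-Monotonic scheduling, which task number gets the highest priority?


Sort tasks by relative deadline (ascending):
  Task 1: deadline = 21
  Task 3: deadline = 31
  Task 2: deadline = 32
Priority order (highest first): [1, 3, 2]
Highest priority task = 1

1


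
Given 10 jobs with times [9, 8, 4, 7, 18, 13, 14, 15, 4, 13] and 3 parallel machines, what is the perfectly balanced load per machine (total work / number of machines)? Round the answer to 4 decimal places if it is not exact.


Total processing time = 9 + 8 + 4 + 7 + 18 + 13 + 14 + 15 + 4 + 13 = 105
Number of machines = 3
Ideal balanced load = 105 / 3 = 35.0

35.0


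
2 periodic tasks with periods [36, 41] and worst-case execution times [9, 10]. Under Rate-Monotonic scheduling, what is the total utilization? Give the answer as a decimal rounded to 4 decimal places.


Compute individual utilizations (exact fractions):
  Task 1: C/T = 9/36 = 1/4 (approx. 0.25)
  Task 2: C/T = 10/41 (approx. 0.2439)
Total utilization U = 1/4 + 10/41 = 81/164
Rounded to 4 decimal places: U = 0.4939
RM (Liu & Layland) bound for 2 tasks = 0.828427; compare with U = 81/164 (approx. 0.493902)
U <= bound, so schedulable by RM sufficient condition.

0.4939


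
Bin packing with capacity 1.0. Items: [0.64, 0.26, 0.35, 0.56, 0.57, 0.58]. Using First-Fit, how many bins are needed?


Place items sequentially using First-Fit:
  Item 0.64 -> new Bin 1
  Item 0.26 -> Bin 1 (now 0.9)
  Item 0.35 -> new Bin 2
  Item 0.56 -> Bin 2 (now 0.91)
  Item 0.57 -> new Bin 3
  Item 0.58 -> new Bin 4
Total bins used = 4

4


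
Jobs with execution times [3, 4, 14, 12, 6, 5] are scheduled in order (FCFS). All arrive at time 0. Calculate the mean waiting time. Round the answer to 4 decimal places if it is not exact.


FCFS order (as given): [3, 4, 14, 12, 6, 5]
Waiting times:
  Job 1: wait = 0
  Job 2: wait = 3
  Job 3: wait = 7
  Job 4: wait = 21
  Job 5: wait = 33
  Job 6: wait = 39
Sum of waiting times = 103
Average waiting time = 103/6 = 17.1667

17.1667


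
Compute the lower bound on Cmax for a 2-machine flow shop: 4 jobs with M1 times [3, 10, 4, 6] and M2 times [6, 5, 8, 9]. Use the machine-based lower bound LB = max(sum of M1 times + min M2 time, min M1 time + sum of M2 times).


LB1 = sum(M1 times) + min(M2 times) = 23 + 5 = 28
LB2 = min(M1 times) + sum(M2 times) = 3 + 28 = 31
Lower bound = max(LB1, LB2) = max(28, 31) = 31

31


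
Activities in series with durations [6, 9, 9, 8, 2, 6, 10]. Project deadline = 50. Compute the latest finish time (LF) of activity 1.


LF(activity 1) = deadline - sum of successor durations
Successors: activities 2 through 7 with durations [9, 9, 8, 2, 6, 10]
Sum of successor durations = 44
LF = 50 - 44 = 6

6


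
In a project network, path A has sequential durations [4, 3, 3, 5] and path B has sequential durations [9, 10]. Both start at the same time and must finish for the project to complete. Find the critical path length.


Path A total = 4 + 3 + 3 + 5 = 15
Path B total = 9 + 10 = 19
Critical path = longest path = max(15, 19) = 19

19


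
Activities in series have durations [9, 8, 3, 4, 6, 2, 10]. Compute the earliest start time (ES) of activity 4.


Activity 4 starts after activities 1 through 3 complete.
Predecessor durations: [9, 8, 3]
ES = 9 + 8 + 3 = 20

20


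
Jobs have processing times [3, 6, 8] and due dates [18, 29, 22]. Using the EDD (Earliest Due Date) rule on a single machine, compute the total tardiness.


Sort by due date (EDD order): [(3, 18), (8, 22), (6, 29)]
Compute completion times and tardiness:
  Job 1: p=3, d=18, C=3, tardiness=max(0,3-18)=0
  Job 2: p=8, d=22, C=11, tardiness=max(0,11-22)=0
  Job 3: p=6, d=29, C=17, tardiness=max(0,17-29)=0
Total tardiness = 0

0


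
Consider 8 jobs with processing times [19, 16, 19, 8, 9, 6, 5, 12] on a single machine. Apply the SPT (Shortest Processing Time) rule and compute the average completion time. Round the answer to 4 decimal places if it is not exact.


Sort jobs by processing time (SPT order): [5, 6, 8, 9, 12, 16, 19, 19]
Compute completion times sequentially:
  Job 1: processing = 5, completes at 5
  Job 2: processing = 6, completes at 11
  Job 3: processing = 8, completes at 19
  Job 4: processing = 9, completes at 28
  Job 5: processing = 12, completes at 40
  Job 6: processing = 16, completes at 56
  Job 7: processing = 19, completes at 75
  Job 8: processing = 19, completes at 94
Sum of completion times = 328
Average completion time = 328/8 = 41.0

41.0


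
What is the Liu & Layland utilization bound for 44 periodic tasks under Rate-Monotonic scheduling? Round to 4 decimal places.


Compute 2^(1/44) = 1.0158780831
Subtract 1: 1.0158780831 - 1 = 0.0158780831
Multiply by n: 44 * 0.0158780831 = 0.6986356564
Round to 4 dp: 0.6986

0.6986


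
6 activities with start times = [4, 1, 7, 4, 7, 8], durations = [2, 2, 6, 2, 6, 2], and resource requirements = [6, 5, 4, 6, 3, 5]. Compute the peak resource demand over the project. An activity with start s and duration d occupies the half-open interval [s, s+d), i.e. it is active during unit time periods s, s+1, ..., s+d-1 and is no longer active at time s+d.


Each activity i is active on [start_i, start_i + duration_i).
Compute total resource usage per time slot:
  t=0: active resources = [], total = 0
  t=1: active resources = [5], total = 5
  t=2: active resources = [5], total = 5
  t=3: active resources = [], total = 0
  t=4: active resources = [6, 6], total = 12
  t=5: active resources = [6, 6], total = 12
  t=6: active resources = [], total = 0
  t=7: active resources = [4, 3], total = 7
  t=8: active resources = [4, 3, 5], total = 12
  t=9: active resources = [4, 3, 5], total = 12
  t=10: active resources = [4, 3], total = 7
  t=11: active resources = [4, 3], total = 7
  t=12: active resources = [4, 3], total = 7
Peak resource demand = 12

12


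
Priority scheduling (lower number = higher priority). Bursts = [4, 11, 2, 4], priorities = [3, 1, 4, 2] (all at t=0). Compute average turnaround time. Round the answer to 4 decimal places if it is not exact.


Sort by priority (ascending = highest first):
Order: [(1, 11), (2, 4), (3, 4), (4, 2)]
Completion times:
  Priority 1, burst=11, C=11
  Priority 2, burst=4, C=15
  Priority 3, burst=4, C=19
  Priority 4, burst=2, C=21
Average turnaround = 66/4 = 16.5

16.5


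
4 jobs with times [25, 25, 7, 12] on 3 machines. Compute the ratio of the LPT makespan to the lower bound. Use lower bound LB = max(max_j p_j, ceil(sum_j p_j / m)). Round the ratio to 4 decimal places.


LPT order: [25, 25, 12, 7]
Machine loads after assignment: [25, 25, 19]
LPT makespan = 25
Lower bound = max(max_job, ceil(total/3)) = max(25, 23) = 25
Ratio = 25 / 25 = 1.0

1.0


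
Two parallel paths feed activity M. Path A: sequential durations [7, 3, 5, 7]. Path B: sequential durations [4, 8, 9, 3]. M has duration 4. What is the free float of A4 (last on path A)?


ES(A4) = sum of predecessors on chain A = 15
EF(A4) = ES + duration = 15 + 7 = 22
Successor of A4 is M. ES(M) = max(sum(A), sum(B)) = max(22, 24) = 24
Free float = ES(successor) - EF(current) = 24 - 22 = 2

2


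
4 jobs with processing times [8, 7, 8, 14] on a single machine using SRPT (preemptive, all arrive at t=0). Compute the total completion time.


Since all jobs arrive at t=0, SRPT equals SPT ordering.
SPT order: [7, 8, 8, 14]
Completion times:
  Job 1: p=7, C=7
  Job 2: p=8, C=15
  Job 3: p=8, C=23
  Job 4: p=14, C=37
Total completion time = 7 + 15 + 23 + 37 = 82

82


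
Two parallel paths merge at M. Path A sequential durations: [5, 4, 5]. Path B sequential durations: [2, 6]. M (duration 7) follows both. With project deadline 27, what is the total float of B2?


Forward pass: ES(B2) = sum of predecessors on chain B = 2
EF = ES + duration = 2 + 6 = 8
Backward pass: LF(M) = deadline = 27; LS(M) = 27 - 7 = 20
LF(B2) = LS(M) - sum(successors on chain B) = 20 - 0 = 20
LS = LF - duration = 20 - 6 = 14
Total float = LS - ES = 14 - 2 = 12

12


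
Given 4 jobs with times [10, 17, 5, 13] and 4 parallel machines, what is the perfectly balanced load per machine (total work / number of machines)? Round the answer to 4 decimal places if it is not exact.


Total processing time = 10 + 17 + 5 + 13 = 45
Number of machines = 4
Ideal balanced load = 45 / 4 = 11.25

11.25


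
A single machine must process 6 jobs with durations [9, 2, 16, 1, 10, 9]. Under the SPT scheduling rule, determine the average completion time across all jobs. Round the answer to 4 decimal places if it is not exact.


Sort jobs by processing time (SPT order): [1, 2, 9, 9, 10, 16]
Compute completion times sequentially:
  Job 1: processing = 1, completes at 1
  Job 2: processing = 2, completes at 3
  Job 3: processing = 9, completes at 12
  Job 4: processing = 9, completes at 21
  Job 5: processing = 10, completes at 31
  Job 6: processing = 16, completes at 47
Sum of completion times = 115
Average completion time = 115/6 = 19.1667

19.1667


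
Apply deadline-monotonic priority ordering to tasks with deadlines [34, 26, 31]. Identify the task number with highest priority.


Sort tasks by relative deadline (ascending):
  Task 2: deadline = 26
  Task 3: deadline = 31
  Task 1: deadline = 34
Priority order (highest first): [2, 3, 1]
Highest priority task = 2

2


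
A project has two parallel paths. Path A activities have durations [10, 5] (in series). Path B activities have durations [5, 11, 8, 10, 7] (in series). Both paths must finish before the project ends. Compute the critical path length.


Path A total = 10 + 5 = 15
Path B total = 5 + 11 + 8 + 10 + 7 = 41
Critical path = longest path = max(15, 41) = 41

41


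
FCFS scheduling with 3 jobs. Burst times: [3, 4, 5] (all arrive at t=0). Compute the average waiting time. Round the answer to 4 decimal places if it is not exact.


FCFS order (as given): [3, 4, 5]
Waiting times:
  Job 1: wait = 0
  Job 2: wait = 3
  Job 3: wait = 7
Sum of waiting times = 10
Average waiting time = 10/3 = 3.3333

3.3333


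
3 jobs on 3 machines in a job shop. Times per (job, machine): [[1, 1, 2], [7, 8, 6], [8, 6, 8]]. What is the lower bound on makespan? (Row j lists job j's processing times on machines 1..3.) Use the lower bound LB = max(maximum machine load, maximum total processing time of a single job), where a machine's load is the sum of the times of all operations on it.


Machine loads:
  Machine 1: 1 + 7 + 8 = 16
  Machine 2: 1 + 8 + 6 = 15
  Machine 3: 2 + 6 + 8 = 16
Max machine load = 16
Job totals:
  Job 1: 4
  Job 2: 21
  Job 3: 22
Max job total = 22
Lower bound = max(16, 22) = 22

22


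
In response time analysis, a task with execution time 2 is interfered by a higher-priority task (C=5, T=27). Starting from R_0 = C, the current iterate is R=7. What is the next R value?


R_next = C + ceil(R_prev / T_hp) * C_hp
ceil(7 / 27) = ceil(0.2593) = 1
Interference = 1 * 5 = 5
R_next = 2 + 5 = 7
R_next = R_prev, so the iteration has converged (response time = 7).

7


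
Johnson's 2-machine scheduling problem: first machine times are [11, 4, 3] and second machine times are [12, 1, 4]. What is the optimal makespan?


Apply Johnson's rule:
  Group 1 (a <= b): [(3, 3, 4), (1, 11, 12)]
  Group 2 (a > b): [(2, 4, 1)]
Optimal job order: [3, 1, 2]
Schedule:
  Job 3: M1 done at 3, M2 done at 7
  Job 1: M1 done at 14, M2 done at 26
  Job 2: M1 done at 18, M2 done at 27
Makespan = 27

27


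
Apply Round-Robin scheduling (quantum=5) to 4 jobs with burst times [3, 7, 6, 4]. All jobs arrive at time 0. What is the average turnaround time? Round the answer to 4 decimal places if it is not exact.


Time quantum = 5
Execution trace:
  J1 runs 3 units, time = 3
  J2 runs 5 units, time = 8
  J3 runs 5 units, time = 13
  J4 runs 4 units, time = 17
  J2 runs 2 units, time = 19
  J3 runs 1 units, time = 20
Finish times: [3, 19, 20, 17]
Average turnaround = 59/4 = 14.75

14.75


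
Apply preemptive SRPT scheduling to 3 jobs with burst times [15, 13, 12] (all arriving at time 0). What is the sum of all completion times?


Since all jobs arrive at t=0, SRPT equals SPT ordering.
SPT order: [12, 13, 15]
Completion times:
  Job 1: p=12, C=12
  Job 2: p=13, C=25
  Job 3: p=15, C=40
Total completion time = 12 + 25 + 40 = 77

77


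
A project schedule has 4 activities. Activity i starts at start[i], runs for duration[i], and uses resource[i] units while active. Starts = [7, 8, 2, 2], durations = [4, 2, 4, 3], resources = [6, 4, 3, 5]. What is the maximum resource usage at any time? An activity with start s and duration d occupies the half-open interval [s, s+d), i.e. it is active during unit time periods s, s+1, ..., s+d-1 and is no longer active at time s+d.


Each activity i is active on [start_i, start_i + duration_i).
Compute total resource usage per time slot:
  t=0: active resources = [], total = 0
  t=1: active resources = [], total = 0
  t=2: active resources = [3, 5], total = 8
  t=3: active resources = [3, 5], total = 8
  t=4: active resources = [3, 5], total = 8
  t=5: active resources = [3], total = 3
  t=6: active resources = [], total = 0
  t=7: active resources = [6], total = 6
  t=8: active resources = [6, 4], total = 10
  t=9: active resources = [6, 4], total = 10
  t=10: active resources = [6], total = 6
Peak resource demand = 10

10


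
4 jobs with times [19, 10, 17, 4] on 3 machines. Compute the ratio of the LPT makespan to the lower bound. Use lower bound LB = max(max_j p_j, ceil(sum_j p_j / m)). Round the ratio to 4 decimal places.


LPT order: [19, 17, 10, 4]
Machine loads after assignment: [19, 17, 14]
LPT makespan = 19
Lower bound = max(max_job, ceil(total/3)) = max(19, 17) = 19
Ratio = 19 / 19 = 1.0

1.0


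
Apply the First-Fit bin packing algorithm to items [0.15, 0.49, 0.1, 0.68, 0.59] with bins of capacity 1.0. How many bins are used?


Place items sequentially using First-Fit:
  Item 0.15 -> new Bin 1
  Item 0.49 -> Bin 1 (now 0.64)
  Item 0.1 -> Bin 1 (now 0.74)
  Item 0.68 -> new Bin 2
  Item 0.59 -> new Bin 3
Total bins used = 3

3


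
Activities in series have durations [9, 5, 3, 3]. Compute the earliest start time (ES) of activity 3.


Activity 3 starts after activities 1 through 2 complete.
Predecessor durations: [9, 5]
ES = 9 + 5 = 14

14


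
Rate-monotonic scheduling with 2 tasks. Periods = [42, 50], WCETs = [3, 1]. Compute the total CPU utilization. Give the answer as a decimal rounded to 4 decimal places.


Compute individual utilizations (exact fractions):
  Task 1: C/T = 3/42 = 1/14 (approx. 0.0714)
  Task 2: C/T = 1/50 (approx. 0.02)
Total utilization U = 1/14 + 1/50 = 16/175
Rounded to 4 decimal places: U = 0.0914
RM (Liu & Layland) bound for 2 tasks = 0.828427; compare with U = 16/175 (approx. 0.091429)
U <= bound, so schedulable by RM sufficient condition.

0.0914


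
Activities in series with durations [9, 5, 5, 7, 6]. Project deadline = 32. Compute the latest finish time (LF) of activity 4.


LF(activity 4) = deadline - sum of successor durations
Successors: activities 5 through 5 with durations [6]
Sum of successor durations = 6
LF = 32 - 6 = 26

26


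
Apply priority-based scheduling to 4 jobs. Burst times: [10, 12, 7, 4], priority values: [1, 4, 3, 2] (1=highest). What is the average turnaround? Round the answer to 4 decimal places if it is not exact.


Sort by priority (ascending = highest first):
Order: [(1, 10), (2, 4), (3, 7), (4, 12)]
Completion times:
  Priority 1, burst=10, C=10
  Priority 2, burst=4, C=14
  Priority 3, burst=7, C=21
  Priority 4, burst=12, C=33
Average turnaround = 78/4 = 19.5

19.5


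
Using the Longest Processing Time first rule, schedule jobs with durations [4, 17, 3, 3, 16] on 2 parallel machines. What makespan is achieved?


Sort jobs in decreasing order (LPT): [17, 16, 4, 3, 3]
Assign each job to the least loaded machine:
  Machine 1: jobs [17, 3, 3], load = 23
  Machine 2: jobs [16, 4], load = 20
Makespan = max load = 23

23


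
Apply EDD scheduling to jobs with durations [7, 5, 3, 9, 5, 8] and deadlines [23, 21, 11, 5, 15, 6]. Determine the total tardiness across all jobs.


Sort by due date (EDD order): [(9, 5), (8, 6), (3, 11), (5, 15), (5, 21), (7, 23)]
Compute completion times and tardiness:
  Job 1: p=9, d=5, C=9, tardiness=max(0,9-5)=4
  Job 2: p=8, d=6, C=17, tardiness=max(0,17-6)=11
  Job 3: p=3, d=11, C=20, tardiness=max(0,20-11)=9
  Job 4: p=5, d=15, C=25, tardiness=max(0,25-15)=10
  Job 5: p=5, d=21, C=30, tardiness=max(0,30-21)=9
  Job 6: p=7, d=23, C=37, tardiness=max(0,37-23)=14
Total tardiness = 57

57


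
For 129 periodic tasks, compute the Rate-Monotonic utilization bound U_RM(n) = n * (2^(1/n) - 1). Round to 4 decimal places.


Compute 2^(1/129) = 1.0053876957
Subtract 1: 1.0053876957 - 1 = 0.0053876957
Multiply by n: 129 * 0.0053876957 = 0.6950127453
Round to 4 dp: 0.6950

0.6950


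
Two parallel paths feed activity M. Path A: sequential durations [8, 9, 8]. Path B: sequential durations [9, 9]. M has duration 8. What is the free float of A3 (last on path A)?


ES(A3) = sum of predecessors on chain A = 17
EF(A3) = ES + duration = 17 + 8 = 25
Successor of A3 is M. ES(M) = max(sum(A), sum(B)) = max(25, 18) = 25
Free float = ES(successor) - EF(current) = 25 - 25 = 0

0


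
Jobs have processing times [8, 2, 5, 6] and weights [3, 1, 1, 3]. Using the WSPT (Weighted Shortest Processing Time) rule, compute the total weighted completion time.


Compute p/w ratios and sort ascending (WSPT): [(2, 1), (6, 3), (8, 3), (5, 1)]
Compute weighted completion times:
  Job (p=2,w=1): C=2, w*C=1*2=2
  Job (p=6,w=3): C=8, w*C=3*8=24
  Job (p=8,w=3): C=16, w*C=3*16=48
  Job (p=5,w=1): C=21, w*C=1*21=21
Total weighted completion time = 95

95


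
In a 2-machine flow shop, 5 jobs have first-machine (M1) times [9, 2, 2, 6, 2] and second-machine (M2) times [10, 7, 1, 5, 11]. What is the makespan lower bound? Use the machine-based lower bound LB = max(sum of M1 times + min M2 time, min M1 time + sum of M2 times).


LB1 = sum(M1 times) + min(M2 times) = 21 + 1 = 22
LB2 = min(M1 times) + sum(M2 times) = 2 + 34 = 36
Lower bound = max(LB1, LB2) = max(22, 36) = 36

36


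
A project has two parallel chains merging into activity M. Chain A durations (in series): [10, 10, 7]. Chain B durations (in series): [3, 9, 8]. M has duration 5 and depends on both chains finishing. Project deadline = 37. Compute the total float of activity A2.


Forward pass: ES(A2) = sum of predecessors on chain A = 10
EF = ES + duration = 10 + 10 = 20
Backward pass: LF(M) = deadline = 37; LS(M) = 37 - 5 = 32
LF(A2) = LS(M) - sum(successors on chain A) = 32 - 7 = 25
LS = LF - duration = 25 - 10 = 15
Total float = LS - ES = 15 - 10 = 5

5


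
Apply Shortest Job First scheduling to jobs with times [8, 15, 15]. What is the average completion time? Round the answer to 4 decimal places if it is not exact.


SJF order (ascending): [8, 15, 15]
Completion times:
  Job 1: burst=8, C=8
  Job 2: burst=15, C=23
  Job 3: burst=15, C=38
Average completion = 69/3 = 23.0

23.0


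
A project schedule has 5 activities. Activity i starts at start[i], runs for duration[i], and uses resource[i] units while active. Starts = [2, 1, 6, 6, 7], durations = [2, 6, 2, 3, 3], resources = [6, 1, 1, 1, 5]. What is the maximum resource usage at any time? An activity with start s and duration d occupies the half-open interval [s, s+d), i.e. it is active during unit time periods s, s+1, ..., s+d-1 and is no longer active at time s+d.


Each activity i is active on [start_i, start_i + duration_i).
Compute total resource usage per time slot:
  t=0: active resources = [], total = 0
  t=1: active resources = [1], total = 1
  t=2: active resources = [6, 1], total = 7
  t=3: active resources = [6, 1], total = 7
  t=4: active resources = [1], total = 1
  t=5: active resources = [1], total = 1
  t=6: active resources = [1, 1, 1], total = 3
  t=7: active resources = [1, 1, 5], total = 7
  t=8: active resources = [1, 5], total = 6
  t=9: active resources = [5], total = 5
Peak resource demand = 7

7
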